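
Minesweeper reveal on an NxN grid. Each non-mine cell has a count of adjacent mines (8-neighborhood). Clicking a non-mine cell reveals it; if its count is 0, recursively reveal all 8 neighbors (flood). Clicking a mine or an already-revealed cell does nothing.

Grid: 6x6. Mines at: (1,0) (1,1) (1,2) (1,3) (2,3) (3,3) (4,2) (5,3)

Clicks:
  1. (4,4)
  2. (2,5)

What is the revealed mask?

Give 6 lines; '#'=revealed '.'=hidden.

Answer: ....##
....##
....##
....##
....##
....##

Derivation:
Click 1 (4,4) count=2: revealed 1 new [(4,4)] -> total=1
Click 2 (2,5) count=0: revealed 11 new [(0,4) (0,5) (1,4) (1,5) (2,4) (2,5) (3,4) (3,5) (4,5) (5,4) (5,5)] -> total=12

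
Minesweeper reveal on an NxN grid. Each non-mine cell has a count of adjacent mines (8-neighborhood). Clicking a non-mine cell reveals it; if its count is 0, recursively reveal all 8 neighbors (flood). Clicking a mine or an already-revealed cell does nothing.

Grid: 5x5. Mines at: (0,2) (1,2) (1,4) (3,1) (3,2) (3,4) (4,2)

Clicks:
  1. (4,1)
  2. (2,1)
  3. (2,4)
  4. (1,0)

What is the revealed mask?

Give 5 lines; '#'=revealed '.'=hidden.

Answer: ##...
##...
##..#
.....
.#...

Derivation:
Click 1 (4,1) count=3: revealed 1 new [(4,1)] -> total=1
Click 2 (2,1) count=3: revealed 1 new [(2,1)] -> total=2
Click 3 (2,4) count=2: revealed 1 new [(2,4)] -> total=3
Click 4 (1,0) count=0: revealed 5 new [(0,0) (0,1) (1,0) (1,1) (2,0)] -> total=8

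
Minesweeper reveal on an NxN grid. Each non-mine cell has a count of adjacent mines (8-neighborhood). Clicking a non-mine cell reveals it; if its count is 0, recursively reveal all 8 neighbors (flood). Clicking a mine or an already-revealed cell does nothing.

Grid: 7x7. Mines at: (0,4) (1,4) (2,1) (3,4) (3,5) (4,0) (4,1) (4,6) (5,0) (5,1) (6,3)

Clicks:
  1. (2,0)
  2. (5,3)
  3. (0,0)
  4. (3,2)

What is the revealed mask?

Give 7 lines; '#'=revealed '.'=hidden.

Click 1 (2,0) count=1: revealed 1 new [(2,0)] -> total=1
Click 2 (5,3) count=1: revealed 1 new [(5,3)] -> total=2
Click 3 (0,0) count=0: revealed 8 new [(0,0) (0,1) (0,2) (0,3) (1,0) (1,1) (1,2) (1,3)] -> total=10
Click 4 (3,2) count=2: revealed 1 new [(3,2)] -> total=11

Answer: ####...
####...
#......
..#....
.......
...#...
.......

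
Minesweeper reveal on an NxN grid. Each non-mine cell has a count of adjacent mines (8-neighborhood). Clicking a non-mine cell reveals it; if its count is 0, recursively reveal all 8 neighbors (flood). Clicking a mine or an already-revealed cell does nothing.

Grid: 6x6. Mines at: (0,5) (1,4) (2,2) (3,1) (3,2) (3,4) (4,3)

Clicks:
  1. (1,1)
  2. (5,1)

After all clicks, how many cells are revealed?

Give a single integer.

Click 1 (1,1) count=1: revealed 1 new [(1,1)] -> total=1
Click 2 (5,1) count=0: revealed 6 new [(4,0) (4,1) (4,2) (5,0) (5,1) (5,2)] -> total=7

Answer: 7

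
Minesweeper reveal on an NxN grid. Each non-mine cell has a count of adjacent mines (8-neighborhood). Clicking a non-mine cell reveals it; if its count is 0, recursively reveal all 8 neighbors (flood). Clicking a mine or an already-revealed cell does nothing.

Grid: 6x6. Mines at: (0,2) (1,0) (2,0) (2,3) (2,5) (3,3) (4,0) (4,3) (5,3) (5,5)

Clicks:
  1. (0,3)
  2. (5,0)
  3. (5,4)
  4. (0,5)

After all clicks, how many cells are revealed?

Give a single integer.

Answer: 8

Derivation:
Click 1 (0,3) count=1: revealed 1 new [(0,3)] -> total=1
Click 2 (5,0) count=1: revealed 1 new [(5,0)] -> total=2
Click 3 (5,4) count=3: revealed 1 new [(5,4)] -> total=3
Click 4 (0,5) count=0: revealed 5 new [(0,4) (0,5) (1,3) (1,4) (1,5)] -> total=8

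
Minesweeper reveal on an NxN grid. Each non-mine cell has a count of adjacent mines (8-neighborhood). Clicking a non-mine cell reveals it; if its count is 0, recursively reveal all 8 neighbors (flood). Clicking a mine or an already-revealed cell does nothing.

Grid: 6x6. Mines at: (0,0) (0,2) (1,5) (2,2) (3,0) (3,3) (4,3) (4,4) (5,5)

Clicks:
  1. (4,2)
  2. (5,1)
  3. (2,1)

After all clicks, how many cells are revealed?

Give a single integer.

Answer: 7

Derivation:
Click 1 (4,2) count=2: revealed 1 new [(4,2)] -> total=1
Click 2 (5,1) count=0: revealed 5 new [(4,0) (4,1) (5,0) (5,1) (5,2)] -> total=6
Click 3 (2,1) count=2: revealed 1 new [(2,1)] -> total=7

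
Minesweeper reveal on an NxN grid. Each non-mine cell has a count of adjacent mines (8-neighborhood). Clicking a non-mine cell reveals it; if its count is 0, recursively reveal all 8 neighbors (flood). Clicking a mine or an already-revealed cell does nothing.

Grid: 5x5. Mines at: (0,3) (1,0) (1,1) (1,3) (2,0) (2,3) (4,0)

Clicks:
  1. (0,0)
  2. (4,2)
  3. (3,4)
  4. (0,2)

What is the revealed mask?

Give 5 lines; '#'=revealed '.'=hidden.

Click 1 (0,0) count=2: revealed 1 new [(0,0)] -> total=1
Click 2 (4,2) count=0: revealed 8 new [(3,1) (3,2) (3,3) (3,4) (4,1) (4,2) (4,3) (4,4)] -> total=9
Click 3 (3,4) count=1: revealed 0 new [(none)] -> total=9
Click 4 (0,2) count=3: revealed 1 new [(0,2)] -> total=10

Answer: #.#..
.....
.....
.####
.####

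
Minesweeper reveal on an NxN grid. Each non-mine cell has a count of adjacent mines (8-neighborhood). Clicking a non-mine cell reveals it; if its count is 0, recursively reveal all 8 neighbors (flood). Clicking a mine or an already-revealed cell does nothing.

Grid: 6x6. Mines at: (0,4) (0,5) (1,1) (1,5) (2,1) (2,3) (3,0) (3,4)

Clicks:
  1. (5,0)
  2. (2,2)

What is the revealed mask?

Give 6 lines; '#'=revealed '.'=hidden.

Answer: ......
......
..#...
.###..
######
######

Derivation:
Click 1 (5,0) count=0: revealed 15 new [(3,1) (3,2) (3,3) (4,0) (4,1) (4,2) (4,3) (4,4) (4,5) (5,0) (5,1) (5,2) (5,3) (5,4) (5,5)] -> total=15
Click 2 (2,2) count=3: revealed 1 new [(2,2)] -> total=16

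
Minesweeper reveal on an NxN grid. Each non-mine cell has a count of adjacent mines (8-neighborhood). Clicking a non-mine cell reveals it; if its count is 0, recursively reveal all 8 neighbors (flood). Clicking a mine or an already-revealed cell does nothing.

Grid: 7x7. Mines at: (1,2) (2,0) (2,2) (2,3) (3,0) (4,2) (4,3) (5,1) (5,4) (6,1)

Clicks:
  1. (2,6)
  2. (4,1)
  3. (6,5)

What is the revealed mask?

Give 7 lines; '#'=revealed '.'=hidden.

Answer: ...####
...####
....###
....###
.#..###
.....##
.....##

Derivation:
Click 1 (2,6) count=0: revealed 21 new [(0,3) (0,4) (0,5) (0,6) (1,3) (1,4) (1,5) (1,6) (2,4) (2,5) (2,6) (3,4) (3,5) (3,6) (4,4) (4,5) (4,6) (5,5) (5,6) (6,5) (6,6)] -> total=21
Click 2 (4,1) count=3: revealed 1 new [(4,1)] -> total=22
Click 3 (6,5) count=1: revealed 0 new [(none)] -> total=22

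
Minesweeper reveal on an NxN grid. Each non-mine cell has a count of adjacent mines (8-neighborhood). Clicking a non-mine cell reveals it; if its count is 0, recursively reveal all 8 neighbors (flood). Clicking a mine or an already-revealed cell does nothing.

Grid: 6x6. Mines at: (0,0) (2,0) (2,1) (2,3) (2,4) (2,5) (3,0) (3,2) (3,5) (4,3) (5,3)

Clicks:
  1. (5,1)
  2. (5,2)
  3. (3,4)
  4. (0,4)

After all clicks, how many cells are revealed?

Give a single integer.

Answer: 17

Derivation:
Click 1 (5,1) count=0: revealed 6 new [(4,0) (4,1) (4,2) (5,0) (5,1) (5,2)] -> total=6
Click 2 (5,2) count=2: revealed 0 new [(none)] -> total=6
Click 3 (3,4) count=5: revealed 1 new [(3,4)] -> total=7
Click 4 (0,4) count=0: revealed 10 new [(0,1) (0,2) (0,3) (0,4) (0,5) (1,1) (1,2) (1,3) (1,4) (1,5)] -> total=17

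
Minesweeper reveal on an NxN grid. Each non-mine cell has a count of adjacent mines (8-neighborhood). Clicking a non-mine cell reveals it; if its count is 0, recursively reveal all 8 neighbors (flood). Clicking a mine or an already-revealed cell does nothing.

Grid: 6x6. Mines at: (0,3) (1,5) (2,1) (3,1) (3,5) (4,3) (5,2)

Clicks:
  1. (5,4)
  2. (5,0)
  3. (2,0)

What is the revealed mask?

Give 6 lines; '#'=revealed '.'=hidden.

Answer: ......
......
#.....
......
##....
##..#.

Derivation:
Click 1 (5,4) count=1: revealed 1 new [(5,4)] -> total=1
Click 2 (5,0) count=0: revealed 4 new [(4,0) (4,1) (5,0) (5,1)] -> total=5
Click 3 (2,0) count=2: revealed 1 new [(2,0)] -> total=6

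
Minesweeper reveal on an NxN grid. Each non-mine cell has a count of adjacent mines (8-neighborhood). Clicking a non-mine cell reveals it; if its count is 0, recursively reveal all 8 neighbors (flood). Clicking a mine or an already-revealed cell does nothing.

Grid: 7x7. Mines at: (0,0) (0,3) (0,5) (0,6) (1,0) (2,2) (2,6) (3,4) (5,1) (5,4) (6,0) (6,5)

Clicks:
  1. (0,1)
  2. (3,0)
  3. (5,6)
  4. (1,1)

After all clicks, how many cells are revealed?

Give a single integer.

Click 1 (0,1) count=2: revealed 1 new [(0,1)] -> total=1
Click 2 (3,0) count=0: revealed 6 new [(2,0) (2,1) (3,0) (3,1) (4,0) (4,1)] -> total=7
Click 3 (5,6) count=1: revealed 1 new [(5,6)] -> total=8
Click 4 (1,1) count=3: revealed 1 new [(1,1)] -> total=9

Answer: 9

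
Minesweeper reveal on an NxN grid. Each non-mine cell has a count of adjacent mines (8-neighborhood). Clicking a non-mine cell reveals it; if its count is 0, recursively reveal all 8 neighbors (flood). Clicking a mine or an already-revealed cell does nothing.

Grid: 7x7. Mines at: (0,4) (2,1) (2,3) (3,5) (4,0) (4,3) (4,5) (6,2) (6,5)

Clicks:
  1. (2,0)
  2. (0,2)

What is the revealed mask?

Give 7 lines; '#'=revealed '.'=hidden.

Click 1 (2,0) count=1: revealed 1 new [(2,0)] -> total=1
Click 2 (0,2) count=0: revealed 8 new [(0,0) (0,1) (0,2) (0,3) (1,0) (1,1) (1,2) (1,3)] -> total=9

Answer: ####...
####...
#......
.......
.......
.......
.......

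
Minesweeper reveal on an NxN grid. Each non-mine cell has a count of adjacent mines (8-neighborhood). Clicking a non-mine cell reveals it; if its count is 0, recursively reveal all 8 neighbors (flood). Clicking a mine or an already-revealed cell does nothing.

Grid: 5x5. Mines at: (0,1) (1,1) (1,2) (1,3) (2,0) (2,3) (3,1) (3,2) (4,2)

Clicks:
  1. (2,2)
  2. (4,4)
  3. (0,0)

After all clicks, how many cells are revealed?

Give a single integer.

Click 1 (2,2) count=6: revealed 1 new [(2,2)] -> total=1
Click 2 (4,4) count=0: revealed 4 new [(3,3) (3,4) (4,3) (4,4)] -> total=5
Click 3 (0,0) count=2: revealed 1 new [(0,0)] -> total=6

Answer: 6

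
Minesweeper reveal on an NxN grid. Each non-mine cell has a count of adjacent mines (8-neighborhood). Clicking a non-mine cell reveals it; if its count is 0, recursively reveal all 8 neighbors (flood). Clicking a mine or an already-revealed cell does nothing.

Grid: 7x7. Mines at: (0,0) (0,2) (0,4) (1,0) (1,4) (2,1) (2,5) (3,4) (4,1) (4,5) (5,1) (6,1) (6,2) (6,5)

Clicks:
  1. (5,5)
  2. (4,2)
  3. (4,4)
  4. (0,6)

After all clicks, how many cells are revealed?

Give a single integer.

Click 1 (5,5) count=2: revealed 1 new [(5,5)] -> total=1
Click 2 (4,2) count=2: revealed 1 new [(4,2)] -> total=2
Click 3 (4,4) count=2: revealed 1 new [(4,4)] -> total=3
Click 4 (0,6) count=0: revealed 4 new [(0,5) (0,6) (1,5) (1,6)] -> total=7

Answer: 7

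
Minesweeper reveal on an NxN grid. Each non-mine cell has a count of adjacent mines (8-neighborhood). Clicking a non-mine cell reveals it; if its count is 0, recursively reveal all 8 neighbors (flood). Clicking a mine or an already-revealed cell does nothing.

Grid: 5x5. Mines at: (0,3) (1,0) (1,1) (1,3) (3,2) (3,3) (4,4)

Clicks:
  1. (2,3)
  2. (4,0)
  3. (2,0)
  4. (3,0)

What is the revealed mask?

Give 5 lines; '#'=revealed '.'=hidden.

Answer: .....
.....
##.#.
##...
##...

Derivation:
Click 1 (2,3) count=3: revealed 1 new [(2,3)] -> total=1
Click 2 (4,0) count=0: revealed 6 new [(2,0) (2,1) (3,0) (3,1) (4,0) (4,1)] -> total=7
Click 3 (2,0) count=2: revealed 0 new [(none)] -> total=7
Click 4 (3,0) count=0: revealed 0 new [(none)] -> total=7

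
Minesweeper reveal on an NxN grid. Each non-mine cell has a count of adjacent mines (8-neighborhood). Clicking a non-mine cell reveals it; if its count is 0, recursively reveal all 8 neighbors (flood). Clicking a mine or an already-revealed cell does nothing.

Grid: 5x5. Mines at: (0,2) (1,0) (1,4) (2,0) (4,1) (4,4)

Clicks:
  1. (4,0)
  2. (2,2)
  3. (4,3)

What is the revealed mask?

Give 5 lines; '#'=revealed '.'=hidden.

Answer: .....
.###.
.###.
.###.
#..#.

Derivation:
Click 1 (4,0) count=1: revealed 1 new [(4,0)] -> total=1
Click 2 (2,2) count=0: revealed 9 new [(1,1) (1,2) (1,3) (2,1) (2,2) (2,3) (3,1) (3,2) (3,3)] -> total=10
Click 3 (4,3) count=1: revealed 1 new [(4,3)] -> total=11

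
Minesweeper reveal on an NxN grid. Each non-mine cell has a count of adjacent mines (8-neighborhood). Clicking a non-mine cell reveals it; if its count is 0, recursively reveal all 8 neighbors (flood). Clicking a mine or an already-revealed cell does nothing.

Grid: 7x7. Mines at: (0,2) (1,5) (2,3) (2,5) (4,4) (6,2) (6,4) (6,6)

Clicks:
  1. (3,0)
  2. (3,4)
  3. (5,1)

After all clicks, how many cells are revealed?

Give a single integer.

Click 1 (3,0) count=0: revealed 22 new [(0,0) (0,1) (1,0) (1,1) (1,2) (2,0) (2,1) (2,2) (3,0) (3,1) (3,2) (3,3) (4,0) (4,1) (4,2) (4,3) (5,0) (5,1) (5,2) (5,3) (6,0) (6,1)] -> total=22
Click 2 (3,4) count=3: revealed 1 new [(3,4)] -> total=23
Click 3 (5,1) count=1: revealed 0 new [(none)] -> total=23

Answer: 23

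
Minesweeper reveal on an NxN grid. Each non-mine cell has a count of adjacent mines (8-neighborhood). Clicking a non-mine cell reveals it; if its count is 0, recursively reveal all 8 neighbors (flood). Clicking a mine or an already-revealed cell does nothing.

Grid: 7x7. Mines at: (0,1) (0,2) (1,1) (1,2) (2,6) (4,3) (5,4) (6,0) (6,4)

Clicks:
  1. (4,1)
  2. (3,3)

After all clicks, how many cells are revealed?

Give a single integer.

Click 1 (4,1) count=0: revealed 12 new [(2,0) (2,1) (2,2) (3,0) (3,1) (3,2) (4,0) (4,1) (4,2) (5,0) (5,1) (5,2)] -> total=12
Click 2 (3,3) count=1: revealed 1 new [(3,3)] -> total=13

Answer: 13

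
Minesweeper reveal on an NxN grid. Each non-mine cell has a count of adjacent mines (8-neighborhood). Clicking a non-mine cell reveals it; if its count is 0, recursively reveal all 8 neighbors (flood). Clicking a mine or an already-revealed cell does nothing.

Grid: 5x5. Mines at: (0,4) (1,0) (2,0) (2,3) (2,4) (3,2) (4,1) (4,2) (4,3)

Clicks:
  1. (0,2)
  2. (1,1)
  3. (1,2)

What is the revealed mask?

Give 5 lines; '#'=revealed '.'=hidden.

Answer: .###.
.###.
.....
.....
.....

Derivation:
Click 1 (0,2) count=0: revealed 6 new [(0,1) (0,2) (0,3) (1,1) (1,2) (1,3)] -> total=6
Click 2 (1,1) count=2: revealed 0 new [(none)] -> total=6
Click 3 (1,2) count=1: revealed 0 new [(none)] -> total=6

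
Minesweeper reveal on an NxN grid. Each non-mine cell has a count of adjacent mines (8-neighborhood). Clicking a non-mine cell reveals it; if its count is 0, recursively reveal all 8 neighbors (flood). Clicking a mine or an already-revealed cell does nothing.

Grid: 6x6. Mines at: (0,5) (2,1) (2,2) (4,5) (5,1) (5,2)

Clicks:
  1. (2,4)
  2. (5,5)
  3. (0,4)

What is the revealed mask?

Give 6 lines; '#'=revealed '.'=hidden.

Answer: ....#.
...###
...###
...###
......
.....#

Derivation:
Click 1 (2,4) count=0: revealed 9 new [(1,3) (1,4) (1,5) (2,3) (2,4) (2,5) (3,3) (3,4) (3,5)] -> total=9
Click 2 (5,5) count=1: revealed 1 new [(5,5)] -> total=10
Click 3 (0,4) count=1: revealed 1 new [(0,4)] -> total=11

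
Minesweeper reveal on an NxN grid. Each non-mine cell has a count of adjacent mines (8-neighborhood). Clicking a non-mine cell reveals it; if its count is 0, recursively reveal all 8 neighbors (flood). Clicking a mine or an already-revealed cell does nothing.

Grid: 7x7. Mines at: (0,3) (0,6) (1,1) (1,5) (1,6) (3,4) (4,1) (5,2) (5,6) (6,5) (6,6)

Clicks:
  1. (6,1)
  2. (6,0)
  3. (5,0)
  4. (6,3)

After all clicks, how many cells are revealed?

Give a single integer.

Answer: 5

Derivation:
Click 1 (6,1) count=1: revealed 1 new [(6,1)] -> total=1
Click 2 (6,0) count=0: revealed 3 new [(5,0) (5,1) (6,0)] -> total=4
Click 3 (5,0) count=1: revealed 0 new [(none)] -> total=4
Click 4 (6,3) count=1: revealed 1 new [(6,3)] -> total=5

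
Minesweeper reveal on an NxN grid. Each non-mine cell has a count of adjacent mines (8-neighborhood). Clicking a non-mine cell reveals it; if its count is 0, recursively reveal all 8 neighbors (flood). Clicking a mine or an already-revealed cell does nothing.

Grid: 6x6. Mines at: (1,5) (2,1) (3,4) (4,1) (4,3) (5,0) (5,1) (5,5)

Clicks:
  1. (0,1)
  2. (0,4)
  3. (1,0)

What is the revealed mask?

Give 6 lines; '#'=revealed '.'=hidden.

Answer: #####.
#####.
..###.
......
......
......

Derivation:
Click 1 (0,1) count=0: revealed 13 new [(0,0) (0,1) (0,2) (0,3) (0,4) (1,0) (1,1) (1,2) (1,3) (1,4) (2,2) (2,3) (2,4)] -> total=13
Click 2 (0,4) count=1: revealed 0 new [(none)] -> total=13
Click 3 (1,0) count=1: revealed 0 new [(none)] -> total=13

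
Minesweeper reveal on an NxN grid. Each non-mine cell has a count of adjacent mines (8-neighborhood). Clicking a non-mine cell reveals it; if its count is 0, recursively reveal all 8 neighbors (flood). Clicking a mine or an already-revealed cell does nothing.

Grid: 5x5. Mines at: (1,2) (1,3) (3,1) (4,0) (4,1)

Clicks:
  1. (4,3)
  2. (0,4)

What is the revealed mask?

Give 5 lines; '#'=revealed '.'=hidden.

Answer: ....#
.....
..###
..###
..###

Derivation:
Click 1 (4,3) count=0: revealed 9 new [(2,2) (2,3) (2,4) (3,2) (3,3) (3,4) (4,2) (4,3) (4,4)] -> total=9
Click 2 (0,4) count=1: revealed 1 new [(0,4)] -> total=10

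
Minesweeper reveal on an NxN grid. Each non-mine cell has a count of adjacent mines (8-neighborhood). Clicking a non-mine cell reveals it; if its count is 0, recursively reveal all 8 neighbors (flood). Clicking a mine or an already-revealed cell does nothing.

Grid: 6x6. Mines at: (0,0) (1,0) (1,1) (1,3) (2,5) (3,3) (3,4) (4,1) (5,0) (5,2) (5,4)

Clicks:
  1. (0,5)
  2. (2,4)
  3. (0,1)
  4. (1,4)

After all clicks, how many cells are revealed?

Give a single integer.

Click 1 (0,5) count=0: revealed 4 new [(0,4) (0,5) (1,4) (1,5)] -> total=4
Click 2 (2,4) count=4: revealed 1 new [(2,4)] -> total=5
Click 3 (0,1) count=3: revealed 1 new [(0,1)] -> total=6
Click 4 (1,4) count=2: revealed 0 new [(none)] -> total=6

Answer: 6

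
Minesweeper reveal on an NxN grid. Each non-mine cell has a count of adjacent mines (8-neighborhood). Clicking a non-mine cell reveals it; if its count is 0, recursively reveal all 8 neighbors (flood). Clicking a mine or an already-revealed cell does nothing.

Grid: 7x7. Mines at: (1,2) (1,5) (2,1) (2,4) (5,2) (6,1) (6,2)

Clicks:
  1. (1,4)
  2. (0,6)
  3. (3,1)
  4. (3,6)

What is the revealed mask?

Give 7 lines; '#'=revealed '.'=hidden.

Click 1 (1,4) count=2: revealed 1 new [(1,4)] -> total=1
Click 2 (0,6) count=1: revealed 1 new [(0,6)] -> total=2
Click 3 (3,1) count=1: revealed 1 new [(3,1)] -> total=3
Click 4 (3,6) count=0: revealed 18 new [(2,5) (2,6) (3,3) (3,4) (3,5) (3,6) (4,3) (4,4) (4,5) (4,6) (5,3) (5,4) (5,5) (5,6) (6,3) (6,4) (6,5) (6,6)] -> total=21

Answer: ......#
....#..
.....##
.#.####
...####
...####
...####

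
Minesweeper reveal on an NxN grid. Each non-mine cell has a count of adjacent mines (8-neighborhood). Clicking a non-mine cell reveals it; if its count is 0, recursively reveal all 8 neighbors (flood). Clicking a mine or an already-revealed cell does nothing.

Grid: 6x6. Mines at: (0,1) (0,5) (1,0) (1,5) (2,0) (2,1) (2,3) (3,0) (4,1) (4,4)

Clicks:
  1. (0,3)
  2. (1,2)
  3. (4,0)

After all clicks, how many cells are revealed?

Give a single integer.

Click 1 (0,3) count=0: revealed 6 new [(0,2) (0,3) (0,4) (1,2) (1,3) (1,4)] -> total=6
Click 2 (1,2) count=3: revealed 0 new [(none)] -> total=6
Click 3 (4,0) count=2: revealed 1 new [(4,0)] -> total=7

Answer: 7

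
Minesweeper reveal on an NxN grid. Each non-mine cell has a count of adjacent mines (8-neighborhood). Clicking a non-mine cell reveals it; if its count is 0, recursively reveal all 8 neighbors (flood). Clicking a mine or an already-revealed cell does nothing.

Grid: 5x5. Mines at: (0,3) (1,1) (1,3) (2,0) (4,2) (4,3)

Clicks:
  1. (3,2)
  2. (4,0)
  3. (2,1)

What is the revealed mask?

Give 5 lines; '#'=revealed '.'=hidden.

Answer: .....
.....
.#...
###..
##...

Derivation:
Click 1 (3,2) count=2: revealed 1 new [(3,2)] -> total=1
Click 2 (4,0) count=0: revealed 4 new [(3,0) (3,1) (4,0) (4,1)] -> total=5
Click 3 (2,1) count=2: revealed 1 new [(2,1)] -> total=6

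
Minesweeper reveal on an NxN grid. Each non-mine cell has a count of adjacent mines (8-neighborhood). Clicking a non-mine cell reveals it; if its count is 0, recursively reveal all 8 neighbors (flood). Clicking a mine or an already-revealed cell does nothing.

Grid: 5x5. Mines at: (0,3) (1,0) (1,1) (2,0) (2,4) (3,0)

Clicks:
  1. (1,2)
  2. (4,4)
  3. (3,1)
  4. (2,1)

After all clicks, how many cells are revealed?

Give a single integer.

Click 1 (1,2) count=2: revealed 1 new [(1,2)] -> total=1
Click 2 (4,4) count=0: revealed 11 new [(2,1) (2,2) (2,3) (3,1) (3,2) (3,3) (3,4) (4,1) (4,2) (4,3) (4,4)] -> total=12
Click 3 (3,1) count=2: revealed 0 new [(none)] -> total=12
Click 4 (2,1) count=4: revealed 0 new [(none)] -> total=12

Answer: 12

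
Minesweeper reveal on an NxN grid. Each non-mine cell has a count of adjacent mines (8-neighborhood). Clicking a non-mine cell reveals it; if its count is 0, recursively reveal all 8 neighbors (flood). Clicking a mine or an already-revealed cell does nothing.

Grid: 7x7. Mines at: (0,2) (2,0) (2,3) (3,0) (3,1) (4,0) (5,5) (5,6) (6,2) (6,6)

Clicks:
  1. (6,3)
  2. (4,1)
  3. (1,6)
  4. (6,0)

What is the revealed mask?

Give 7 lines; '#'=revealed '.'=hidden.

Answer: ...####
...####
....###
....###
.#..###
##.....
##.#...

Derivation:
Click 1 (6,3) count=1: revealed 1 new [(6,3)] -> total=1
Click 2 (4,1) count=3: revealed 1 new [(4,1)] -> total=2
Click 3 (1,6) count=0: revealed 17 new [(0,3) (0,4) (0,5) (0,6) (1,3) (1,4) (1,5) (1,6) (2,4) (2,5) (2,6) (3,4) (3,5) (3,6) (4,4) (4,5) (4,6)] -> total=19
Click 4 (6,0) count=0: revealed 4 new [(5,0) (5,1) (6,0) (6,1)] -> total=23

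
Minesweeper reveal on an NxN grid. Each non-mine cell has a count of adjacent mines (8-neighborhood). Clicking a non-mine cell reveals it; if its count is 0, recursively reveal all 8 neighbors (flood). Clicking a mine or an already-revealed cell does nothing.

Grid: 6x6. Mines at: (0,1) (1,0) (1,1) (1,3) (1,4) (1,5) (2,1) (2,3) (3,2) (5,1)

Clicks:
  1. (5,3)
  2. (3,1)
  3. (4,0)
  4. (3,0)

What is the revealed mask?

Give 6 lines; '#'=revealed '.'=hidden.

Click 1 (5,3) count=0: revealed 13 new [(2,4) (2,5) (3,3) (3,4) (3,5) (4,2) (4,3) (4,4) (4,5) (5,2) (5,3) (5,4) (5,5)] -> total=13
Click 2 (3,1) count=2: revealed 1 new [(3,1)] -> total=14
Click 3 (4,0) count=1: revealed 1 new [(4,0)] -> total=15
Click 4 (3,0) count=1: revealed 1 new [(3,0)] -> total=16

Answer: ......
......
....##
##.###
#.####
..####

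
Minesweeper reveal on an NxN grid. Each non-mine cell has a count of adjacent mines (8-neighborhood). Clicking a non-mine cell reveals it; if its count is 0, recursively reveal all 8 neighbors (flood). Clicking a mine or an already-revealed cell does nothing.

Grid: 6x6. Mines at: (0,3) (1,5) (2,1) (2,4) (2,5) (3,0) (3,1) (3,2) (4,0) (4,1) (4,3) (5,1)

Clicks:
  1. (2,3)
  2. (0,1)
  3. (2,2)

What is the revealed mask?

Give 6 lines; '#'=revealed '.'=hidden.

Click 1 (2,3) count=2: revealed 1 new [(2,3)] -> total=1
Click 2 (0,1) count=0: revealed 6 new [(0,0) (0,1) (0,2) (1,0) (1,1) (1,2)] -> total=7
Click 3 (2,2) count=3: revealed 1 new [(2,2)] -> total=8

Answer: ###...
###...
..##..
......
......
......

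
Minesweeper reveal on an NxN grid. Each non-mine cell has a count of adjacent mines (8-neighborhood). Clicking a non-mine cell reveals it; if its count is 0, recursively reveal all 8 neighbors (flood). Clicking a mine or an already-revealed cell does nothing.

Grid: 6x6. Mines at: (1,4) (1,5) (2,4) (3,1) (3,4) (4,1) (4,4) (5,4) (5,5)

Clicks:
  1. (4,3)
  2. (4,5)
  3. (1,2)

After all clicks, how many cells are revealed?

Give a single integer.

Answer: 14

Derivation:
Click 1 (4,3) count=3: revealed 1 new [(4,3)] -> total=1
Click 2 (4,5) count=4: revealed 1 new [(4,5)] -> total=2
Click 3 (1,2) count=0: revealed 12 new [(0,0) (0,1) (0,2) (0,3) (1,0) (1,1) (1,2) (1,3) (2,0) (2,1) (2,2) (2,3)] -> total=14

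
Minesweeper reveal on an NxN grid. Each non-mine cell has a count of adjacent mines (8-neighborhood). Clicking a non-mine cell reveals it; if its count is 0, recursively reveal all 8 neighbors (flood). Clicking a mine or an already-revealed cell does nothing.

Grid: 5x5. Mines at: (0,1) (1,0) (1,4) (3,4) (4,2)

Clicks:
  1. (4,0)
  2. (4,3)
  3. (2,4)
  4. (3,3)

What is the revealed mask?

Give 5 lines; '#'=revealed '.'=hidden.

Click 1 (4,0) count=0: revealed 6 new [(2,0) (2,1) (3,0) (3,1) (4,0) (4,1)] -> total=6
Click 2 (4,3) count=2: revealed 1 new [(4,3)] -> total=7
Click 3 (2,4) count=2: revealed 1 new [(2,4)] -> total=8
Click 4 (3,3) count=2: revealed 1 new [(3,3)] -> total=9

Answer: .....
.....
##..#
##.#.
##.#.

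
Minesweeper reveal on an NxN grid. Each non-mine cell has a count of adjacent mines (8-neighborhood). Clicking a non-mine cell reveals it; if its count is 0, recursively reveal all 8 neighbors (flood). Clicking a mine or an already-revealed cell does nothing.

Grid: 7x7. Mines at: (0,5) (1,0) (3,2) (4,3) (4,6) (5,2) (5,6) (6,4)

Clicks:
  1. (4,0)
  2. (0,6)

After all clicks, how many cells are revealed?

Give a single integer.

Answer: 11

Derivation:
Click 1 (4,0) count=0: revealed 10 new [(2,0) (2,1) (3,0) (3,1) (4,0) (4,1) (5,0) (5,1) (6,0) (6,1)] -> total=10
Click 2 (0,6) count=1: revealed 1 new [(0,6)] -> total=11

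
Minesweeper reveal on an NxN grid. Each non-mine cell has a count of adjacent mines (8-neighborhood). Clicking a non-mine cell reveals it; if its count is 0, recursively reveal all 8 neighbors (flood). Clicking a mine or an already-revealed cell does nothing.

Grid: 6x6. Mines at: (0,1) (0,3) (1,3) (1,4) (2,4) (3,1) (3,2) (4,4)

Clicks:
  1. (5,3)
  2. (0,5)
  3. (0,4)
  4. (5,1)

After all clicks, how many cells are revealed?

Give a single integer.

Answer: 10

Derivation:
Click 1 (5,3) count=1: revealed 1 new [(5,3)] -> total=1
Click 2 (0,5) count=1: revealed 1 new [(0,5)] -> total=2
Click 3 (0,4) count=3: revealed 1 new [(0,4)] -> total=3
Click 4 (5,1) count=0: revealed 7 new [(4,0) (4,1) (4,2) (4,3) (5,0) (5,1) (5,2)] -> total=10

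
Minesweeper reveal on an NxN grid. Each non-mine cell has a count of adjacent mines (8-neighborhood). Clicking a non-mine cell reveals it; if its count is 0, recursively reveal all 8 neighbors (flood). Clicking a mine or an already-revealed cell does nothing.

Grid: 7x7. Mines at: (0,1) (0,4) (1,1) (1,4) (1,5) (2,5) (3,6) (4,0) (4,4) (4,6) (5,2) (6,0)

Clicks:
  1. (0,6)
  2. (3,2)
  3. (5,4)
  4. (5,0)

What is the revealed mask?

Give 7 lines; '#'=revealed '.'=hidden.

Answer: ......#
.......
.###...
.###...
.###...
#...#..
.......

Derivation:
Click 1 (0,6) count=1: revealed 1 new [(0,6)] -> total=1
Click 2 (3,2) count=0: revealed 9 new [(2,1) (2,2) (2,3) (3,1) (3,2) (3,3) (4,1) (4,2) (4,3)] -> total=10
Click 3 (5,4) count=1: revealed 1 new [(5,4)] -> total=11
Click 4 (5,0) count=2: revealed 1 new [(5,0)] -> total=12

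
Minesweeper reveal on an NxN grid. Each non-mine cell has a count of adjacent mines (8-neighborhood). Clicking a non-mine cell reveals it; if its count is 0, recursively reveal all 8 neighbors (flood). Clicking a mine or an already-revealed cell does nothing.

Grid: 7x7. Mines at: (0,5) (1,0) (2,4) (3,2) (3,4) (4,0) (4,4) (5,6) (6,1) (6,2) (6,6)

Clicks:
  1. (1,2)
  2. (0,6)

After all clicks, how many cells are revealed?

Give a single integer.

Answer: 12

Derivation:
Click 1 (1,2) count=0: revealed 11 new [(0,1) (0,2) (0,3) (0,4) (1,1) (1,2) (1,3) (1,4) (2,1) (2,2) (2,3)] -> total=11
Click 2 (0,6) count=1: revealed 1 new [(0,6)] -> total=12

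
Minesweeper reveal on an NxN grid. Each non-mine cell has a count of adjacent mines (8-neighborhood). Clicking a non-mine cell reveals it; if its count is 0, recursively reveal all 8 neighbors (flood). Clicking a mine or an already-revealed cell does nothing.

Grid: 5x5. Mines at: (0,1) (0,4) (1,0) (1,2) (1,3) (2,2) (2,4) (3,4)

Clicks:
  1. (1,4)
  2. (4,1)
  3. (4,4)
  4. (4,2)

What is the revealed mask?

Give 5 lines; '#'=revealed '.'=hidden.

Click 1 (1,4) count=3: revealed 1 new [(1,4)] -> total=1
Click 2 (4,1) count=0: revealed 10 new [(2,0) (2,1) (3,0) (3,1) (3,2) (3,3) (4,0) (4,1) (4,2) (4,3)] -> total=11
Click 3 (4,4) count=1: revealed 1 new [(4,4)] -> total=12
Click 4 (4,2) count=0: revealed 0 new [(none)] -> total=12

Answer: .....
....#
##...
####.
#####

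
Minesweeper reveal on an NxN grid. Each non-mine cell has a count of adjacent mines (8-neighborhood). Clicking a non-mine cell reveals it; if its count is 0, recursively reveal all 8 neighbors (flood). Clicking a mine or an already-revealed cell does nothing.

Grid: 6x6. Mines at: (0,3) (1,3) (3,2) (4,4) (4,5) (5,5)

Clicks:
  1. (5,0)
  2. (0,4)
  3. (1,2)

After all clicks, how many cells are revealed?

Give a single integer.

Answer: 20

Derivation:
Click 1 (5,0) count=0: revealed 19 new [(0,0) (0,1) (0,2) (1,0) (1,1) (1,2) (2,0) (2,1) (2,2) (3,0) (3,1) (4,0) (4,1) (4,2) (4,3) (5,0) (5,1) (5,2) (5,3)] -> total=19
Click 2 (0,4) count=2: revealed 1 new [(0,4)] -> total=20
Click 3 (1,2) count=2: revealed 0 new [(none)] -> total=20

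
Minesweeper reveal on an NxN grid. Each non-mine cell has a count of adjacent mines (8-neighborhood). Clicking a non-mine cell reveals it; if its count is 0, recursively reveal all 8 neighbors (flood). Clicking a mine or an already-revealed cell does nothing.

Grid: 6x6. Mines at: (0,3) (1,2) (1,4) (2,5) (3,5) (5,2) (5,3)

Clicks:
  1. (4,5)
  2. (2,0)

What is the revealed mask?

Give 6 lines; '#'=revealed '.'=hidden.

Click 1 (4,5) count=1: revealed 1 new [(4,5)] -> total=1
Click 2 (2,0) count=0: revealed 21 new [(0,0) (0,1) (1,0) (1,1) (2,0) (2,1) (2,2) (2,3) (2,4) (3,0) (3,1) (3,2) (3,3) (3,4) (4,0) (4,1) (4,2) (4,3) (4,4) (5,0) (5,1)] -> total=22

Answer: ##....
##....
#####.
#####.
######
##....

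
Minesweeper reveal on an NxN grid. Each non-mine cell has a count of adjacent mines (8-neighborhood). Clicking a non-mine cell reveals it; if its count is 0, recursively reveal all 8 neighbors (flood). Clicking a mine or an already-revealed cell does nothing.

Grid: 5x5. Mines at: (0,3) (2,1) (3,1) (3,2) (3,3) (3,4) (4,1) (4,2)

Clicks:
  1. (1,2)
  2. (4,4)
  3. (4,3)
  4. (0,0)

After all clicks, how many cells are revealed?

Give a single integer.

Click 1 (1,2) count=2: revealed 1 new [(1,2)] -> total=1
Click 2 (4,4) count=2: revealed 1 new [(4,4)] -> total=2
Click 3 (4,3) count=4: revealed 1 new [(4,3)] -> total=3
Click 4 (0,0) count=0: revealed 5 new [(0,0) (0,1) (0,2) (1,0) (1,1)] -> total=8

Answer: 8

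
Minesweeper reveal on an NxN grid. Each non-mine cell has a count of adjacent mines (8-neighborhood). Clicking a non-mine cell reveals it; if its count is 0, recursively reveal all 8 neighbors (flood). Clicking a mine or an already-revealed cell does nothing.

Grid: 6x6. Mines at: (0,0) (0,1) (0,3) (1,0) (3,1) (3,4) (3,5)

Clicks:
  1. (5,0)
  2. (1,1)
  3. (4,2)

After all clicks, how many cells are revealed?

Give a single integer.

Click 1 (5,0) count=0: revealed 12 new [(4,0) (4,1) (4,2) (4,3) (4,4) (4,5) (5,0) (5,1) (5,2) (5,3) (5,4) (5,5)] -> total=12
Click 2 (1,1) count=3: revealed 1 new [(1,1)] -> total=13
Click 3 (4,2) count=1: revealed 0 new [(none)] -> total=13

Answer: 13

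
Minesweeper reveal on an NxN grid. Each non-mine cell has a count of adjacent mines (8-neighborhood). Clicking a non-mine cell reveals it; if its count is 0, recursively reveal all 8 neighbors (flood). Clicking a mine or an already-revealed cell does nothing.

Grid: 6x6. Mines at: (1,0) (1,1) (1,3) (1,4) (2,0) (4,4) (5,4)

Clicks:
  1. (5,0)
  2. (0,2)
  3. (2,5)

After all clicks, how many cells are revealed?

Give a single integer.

Answer: 17

Derivation:
Click 1 (5,0) count=0: revealed 15 new [(2,1) (2,2) (2,3) (3,0) (3,1) (3,2) (3,3) (4,0) (4,1) (4,2) (4,3) (5,0) (5,1) (5,2) (5,3)] -> total=15
Click 2 (0,2) count=2: revealed 1 new [(0,2)] -> total=16
Click 3 (2,5) count=1: revealed 1 new [(2,5)] -> total=17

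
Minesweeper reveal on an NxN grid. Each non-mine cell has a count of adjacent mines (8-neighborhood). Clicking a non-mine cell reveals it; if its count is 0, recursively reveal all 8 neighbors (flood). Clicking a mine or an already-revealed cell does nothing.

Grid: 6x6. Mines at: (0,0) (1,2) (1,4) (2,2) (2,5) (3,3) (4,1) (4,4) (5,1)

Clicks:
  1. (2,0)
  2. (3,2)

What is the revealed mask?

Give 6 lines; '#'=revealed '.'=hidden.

Answer: ......
##....
##....
###...
......
......

Derivation:
Click 1 (2,0) count=0: revealed 6 new [(1,0) (1,1) (2,0) (2,1) (3,0) (3,1)] -> total=6
Click 2 (3,2) count=3: revealed 1 new [(3,2)] -> total=7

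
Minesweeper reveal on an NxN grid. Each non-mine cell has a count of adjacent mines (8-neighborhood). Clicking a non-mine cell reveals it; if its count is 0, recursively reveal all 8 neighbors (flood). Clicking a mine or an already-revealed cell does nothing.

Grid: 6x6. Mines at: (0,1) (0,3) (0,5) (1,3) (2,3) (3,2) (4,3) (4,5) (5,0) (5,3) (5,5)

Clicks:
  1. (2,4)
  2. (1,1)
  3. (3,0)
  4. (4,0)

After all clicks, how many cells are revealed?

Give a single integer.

Click 1 (2,4) count=2: revealed 1 new [(2,4)] -> total=1
Click 2 (1,1) count=1: revealed 1 new [(1,1)] -> total=2
Click 3 (3,0) count=0: revealed 7 new [(1,0) (2,0) (2,1) (3,0) (3,1) (4,0) (4,1)] -> total=9
Click 4 (4,0) count=1: revealed 0 new [(none)] -> total=9

Answer: 9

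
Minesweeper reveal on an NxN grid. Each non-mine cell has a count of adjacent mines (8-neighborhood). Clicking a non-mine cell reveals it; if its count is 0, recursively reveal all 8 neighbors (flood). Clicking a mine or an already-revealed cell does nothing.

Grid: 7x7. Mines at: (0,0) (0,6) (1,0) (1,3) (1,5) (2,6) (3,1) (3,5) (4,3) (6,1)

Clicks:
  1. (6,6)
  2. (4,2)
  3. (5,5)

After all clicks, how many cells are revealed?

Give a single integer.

Click 1 (6,6) count=0: revealed 13 new [(4,4) (4,5) (4,6) (5,2) (5,3) (5,4) (5,5) (5,6) (6,2) (6,3) (6,4) (6,5) (6,6)] -> total=13
Click 2 (4,2) count=2: revealed 1 new [(4,2)] -> total=14
Click 3 (5,5) count=0: revealed 0 new [(none)] -> total=14

Answer: 14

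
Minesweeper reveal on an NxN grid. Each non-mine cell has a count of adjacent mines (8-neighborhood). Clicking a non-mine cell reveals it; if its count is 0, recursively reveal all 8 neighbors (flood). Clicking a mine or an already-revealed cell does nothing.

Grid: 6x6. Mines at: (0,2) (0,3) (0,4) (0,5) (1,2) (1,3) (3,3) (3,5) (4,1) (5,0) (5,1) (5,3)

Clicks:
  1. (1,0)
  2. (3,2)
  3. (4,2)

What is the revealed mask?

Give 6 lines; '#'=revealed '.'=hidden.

Answer: ##....
##....
##....
###...
..#...
......

Derivation:
Click 1 (1,0) count=0: revealed 8 new [(0,0) (0,1) (1,0) (1,1) (2,0) (2,1) (3,0) (3,1)] -> total=8
Click 2 (3,2) count=2: revealed 1 new [(3,2)] -> total=9
Click 3 (4,2) count=4: revealed 1 new [(4,2)] -> total=10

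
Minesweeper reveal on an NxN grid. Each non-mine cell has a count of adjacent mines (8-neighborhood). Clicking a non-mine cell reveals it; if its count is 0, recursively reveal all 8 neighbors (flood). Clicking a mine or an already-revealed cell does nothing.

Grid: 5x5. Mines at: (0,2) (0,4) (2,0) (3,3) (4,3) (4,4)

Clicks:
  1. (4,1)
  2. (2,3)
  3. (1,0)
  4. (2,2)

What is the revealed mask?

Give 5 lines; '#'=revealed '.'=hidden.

Answer: .....
#....
..##.
###..
###..

Derivation:
Click 1 (4,1) count=0: revealed 6 new [(3,0) (3,1) (3,2) (4,0) (4,1) (4,2)] -> total=6
Click 2 (2,3) count=1: revealed 1 new [(2,3)] -> total=7
Click 3 (1,0) count=1: revealed 1 new [(1,0)] -> total=8
Click 4 (2,2) count=1: revealed 1 new [(2,2)] -> total=9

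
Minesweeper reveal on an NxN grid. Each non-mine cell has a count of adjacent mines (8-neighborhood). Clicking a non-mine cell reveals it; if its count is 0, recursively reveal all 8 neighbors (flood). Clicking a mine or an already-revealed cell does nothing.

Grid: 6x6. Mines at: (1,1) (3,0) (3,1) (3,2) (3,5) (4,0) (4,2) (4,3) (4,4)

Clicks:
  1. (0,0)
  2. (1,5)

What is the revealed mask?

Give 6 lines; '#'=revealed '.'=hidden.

Click 1 (0,0) count=1: revealed 1 new [(0,0)] -> total=1
Click 2 (1,5) count=0: revealed 12 new [(0,2) (0,3) (0,4) (0,5) (1,2) (1,3) (1,4) (1,5) (2,2) (2,3) (2,4) (2,5)] -> total=13

Answer: #.####
..####
..####
......
......
......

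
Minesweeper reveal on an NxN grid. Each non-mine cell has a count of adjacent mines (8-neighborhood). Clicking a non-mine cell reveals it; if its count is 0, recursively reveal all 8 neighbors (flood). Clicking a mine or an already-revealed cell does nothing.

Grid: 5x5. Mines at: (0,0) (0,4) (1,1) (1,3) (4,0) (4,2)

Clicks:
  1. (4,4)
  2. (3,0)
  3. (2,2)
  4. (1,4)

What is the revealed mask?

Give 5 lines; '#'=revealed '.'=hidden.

Click 1 (4,4) count=0: revealed 6 new [(2,3) (2,4) (3,3) (3,4) (4,3) (4,4)] -> total=6
Click 2 (3,0) count=1: revealed 1 new [(3,0)] -> total=7
Click 3 (2,2) count=2: revealed 1 new [(2,2)] -> total=8
Click 4 (1,4) count=2: revealed 1 new [(1,4)] -> total=9

Answer: .....
....#
..###
#..##
...##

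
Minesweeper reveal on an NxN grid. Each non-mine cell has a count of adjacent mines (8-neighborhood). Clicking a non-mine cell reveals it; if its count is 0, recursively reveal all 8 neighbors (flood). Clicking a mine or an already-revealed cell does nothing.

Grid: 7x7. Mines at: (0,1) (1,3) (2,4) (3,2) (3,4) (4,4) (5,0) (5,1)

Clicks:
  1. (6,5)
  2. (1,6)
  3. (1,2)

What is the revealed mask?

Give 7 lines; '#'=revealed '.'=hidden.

Click 1 (6,5) count=0: revealed 22 new [(0,4) (0,5) (0,6) (1,4) (1,5) (1,6) (2,5) (2,6) (3,5) (3,6) (4,5) (4,6) (5,2) (5,3) (5,4) (5,5) (5,6) (6,2) (6,3) (6,4) (6,5) (6,6)] -> total=22
Click 2 (1,6) count=0: revealed 0 new [(none)] -> total=22
Click 3 (1,2) count=2: revealed 1 new [(1,2)] -> total=23

Answer: ....###
..#.###
.....##
.....##
.....##
..#####
..#####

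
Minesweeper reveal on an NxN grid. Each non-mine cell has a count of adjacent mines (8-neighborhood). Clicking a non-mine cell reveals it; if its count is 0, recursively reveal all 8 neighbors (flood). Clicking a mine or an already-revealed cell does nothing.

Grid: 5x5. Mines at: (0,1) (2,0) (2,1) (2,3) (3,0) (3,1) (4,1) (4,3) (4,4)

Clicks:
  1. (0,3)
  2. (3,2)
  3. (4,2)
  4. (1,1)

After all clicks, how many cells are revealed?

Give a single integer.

Answer: 9

Derivation:
Click 1 (0,3) count=0: revealed 6 new [(0,2) (0,3) (0,4) (1,2) (1,3) (1,4)] -> total=6
Click 2 (3,2) count=5: revealed 1 new [(3,2)] -> total=7
Click 3 (4,2) count=3: revealed 1 new [(4,2)] -> total=8
Click 4 (1,1) count=3: revealed 1 new [(1,1)] -> total=9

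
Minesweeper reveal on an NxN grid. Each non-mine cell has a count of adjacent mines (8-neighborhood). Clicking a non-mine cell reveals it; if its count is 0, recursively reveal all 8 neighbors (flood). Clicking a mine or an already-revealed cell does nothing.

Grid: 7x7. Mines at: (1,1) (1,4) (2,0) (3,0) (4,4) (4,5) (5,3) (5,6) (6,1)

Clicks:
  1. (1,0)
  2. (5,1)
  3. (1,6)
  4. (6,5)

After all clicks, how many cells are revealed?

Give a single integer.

Click 1 (1,0) count=2: revealed 1 new [(1,0)] -> total=1
Click 2 (5,1) count=1: revealed 1 new [(5,1)] -> total=2
Click 3 (1,6) count=0: revealed 8 new [(0,5) (0,6) (1,5) (1,6) (2,5) (2,6) (3,5) (3,6)] -> total=10
Click 4 (6,5) count=1: revealed 1 new [(6,5)] -> total=11

Answer: 11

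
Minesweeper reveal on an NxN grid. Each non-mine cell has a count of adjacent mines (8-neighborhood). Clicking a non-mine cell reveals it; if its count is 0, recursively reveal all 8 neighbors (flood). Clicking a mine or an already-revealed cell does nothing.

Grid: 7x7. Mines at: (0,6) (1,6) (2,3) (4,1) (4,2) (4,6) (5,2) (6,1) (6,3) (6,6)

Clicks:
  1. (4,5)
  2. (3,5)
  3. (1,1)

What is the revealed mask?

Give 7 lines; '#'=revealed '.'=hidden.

Click 1 (4,5) count=1: revealed 1 new [(4,5)] -> total=1
Click 2 (3,5) count=1: revealed 1 new [(3,5)] -> total=2
Click 3 (1,1) count=0: revealed 18 new [(0,0) (0,1) (0,2) (0,3) (0,4) (0,5) (1,0) (1,1) (1,2) (1,3) (1,4) (1,5) (2,0) (2,1) (2,2) (3,0) (3,1) (3,2)] -> total=20

Answer: ######.
######.
###....
###..#.
.....#.
.......
.......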